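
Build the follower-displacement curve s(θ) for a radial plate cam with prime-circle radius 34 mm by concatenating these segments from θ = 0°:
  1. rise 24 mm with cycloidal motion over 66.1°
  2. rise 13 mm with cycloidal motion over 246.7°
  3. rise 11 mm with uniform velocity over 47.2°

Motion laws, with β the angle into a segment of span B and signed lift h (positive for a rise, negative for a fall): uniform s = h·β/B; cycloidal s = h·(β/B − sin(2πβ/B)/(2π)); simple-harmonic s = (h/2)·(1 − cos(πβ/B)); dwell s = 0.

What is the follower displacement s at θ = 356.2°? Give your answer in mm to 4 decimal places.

seg 1 [0°–66.1°] cycloidal, h=24: full span → s += 24 → s = 24.0000
seg 2 [66.1°–312.8°] cycloidal, h=13: full span → s += 13 → s = 37.0000
seg 3 [312.8°–360°] uniform, h=11: θ=356.2° here. β=43.4, B=47.2. 11·43.4/47.2 = 10.1144 → s = 47.1144

47.1144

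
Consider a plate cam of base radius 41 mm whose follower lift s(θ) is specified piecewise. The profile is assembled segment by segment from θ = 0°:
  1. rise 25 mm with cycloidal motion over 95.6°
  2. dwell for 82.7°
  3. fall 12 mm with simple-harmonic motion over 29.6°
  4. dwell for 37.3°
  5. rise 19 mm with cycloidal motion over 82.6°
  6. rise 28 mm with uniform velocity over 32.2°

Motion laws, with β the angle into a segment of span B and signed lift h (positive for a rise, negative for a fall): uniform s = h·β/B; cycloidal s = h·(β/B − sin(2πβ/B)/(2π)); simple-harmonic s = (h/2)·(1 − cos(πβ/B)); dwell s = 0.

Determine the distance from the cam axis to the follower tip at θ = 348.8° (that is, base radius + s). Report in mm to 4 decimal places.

seg 1 [0°–95.6°] cycloidal, h=25: full span → s += 25 → s = 25.0000
seg 2 [95.6°–178.3°] dwell: s stays 25.0000
seg 3 [178.3°–207.9°] simple-harmonic, h=-12: full span → s += -12 → s = 13.0000
seg 4 [207.9°–245.2°] dwell: s stays 13.0000
seg 5 [245.2°–327.8°] cycloidal, h=19: full span → s += 19 → s = 32.0000
seg 6 [327.8°–360°] uniform, h=28: θ=348.8° here. β=21, B=32.2. 28·21/32.2 = 18.2609 → s = 50.2609
radial distance = base radius + s = 41 + 50.2609 = 91.2609

91.2609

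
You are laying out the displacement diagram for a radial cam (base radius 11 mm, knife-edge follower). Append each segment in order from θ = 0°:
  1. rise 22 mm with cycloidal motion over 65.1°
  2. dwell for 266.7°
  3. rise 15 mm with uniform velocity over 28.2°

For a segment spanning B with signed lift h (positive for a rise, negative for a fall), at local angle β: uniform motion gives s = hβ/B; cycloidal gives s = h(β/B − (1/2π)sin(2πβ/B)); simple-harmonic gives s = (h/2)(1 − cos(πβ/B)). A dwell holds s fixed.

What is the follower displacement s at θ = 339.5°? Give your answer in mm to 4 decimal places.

seg 1 [0°–65.1°] cycloidal, h=22: full span → s += 22 → s = 22.0000
seg 2 [65.1°–331.8°] dwell: s stays 22.0000
seg 3 [331.8°–360°] uniform, h=15: θ=339.5° here. β=7.7, B=28.2. 15·7.7/28.2 = 4.0957 → s = 26.0957

26.0957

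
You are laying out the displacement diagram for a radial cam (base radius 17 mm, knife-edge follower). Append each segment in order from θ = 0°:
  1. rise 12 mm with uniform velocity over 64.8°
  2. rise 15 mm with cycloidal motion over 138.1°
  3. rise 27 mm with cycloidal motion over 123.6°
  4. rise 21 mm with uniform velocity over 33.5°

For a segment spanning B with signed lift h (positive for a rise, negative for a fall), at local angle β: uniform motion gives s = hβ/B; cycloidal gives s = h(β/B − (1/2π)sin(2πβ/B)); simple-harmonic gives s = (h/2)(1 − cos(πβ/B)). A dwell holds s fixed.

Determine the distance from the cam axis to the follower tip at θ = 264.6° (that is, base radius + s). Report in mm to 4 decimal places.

seg 1 [0°–64.8°] uniform, h=12: full span → s += 12 → s = 12.0000
seg 2 [64.8°–202.9°] cycloidal, h=15: full span → s += 15 → s = 27.0000
seg 3 [202.9°–326.5°] cycloidal, h=27: θ=264.6° here. β=61.7, B=123.6. 27·(0.4992 − sin(2π·0.4992)/(2π)) = 13.4563 → s = 40.4563
radial distance = base radius + s = 17 + 40.4563 = 57.4563

57.4563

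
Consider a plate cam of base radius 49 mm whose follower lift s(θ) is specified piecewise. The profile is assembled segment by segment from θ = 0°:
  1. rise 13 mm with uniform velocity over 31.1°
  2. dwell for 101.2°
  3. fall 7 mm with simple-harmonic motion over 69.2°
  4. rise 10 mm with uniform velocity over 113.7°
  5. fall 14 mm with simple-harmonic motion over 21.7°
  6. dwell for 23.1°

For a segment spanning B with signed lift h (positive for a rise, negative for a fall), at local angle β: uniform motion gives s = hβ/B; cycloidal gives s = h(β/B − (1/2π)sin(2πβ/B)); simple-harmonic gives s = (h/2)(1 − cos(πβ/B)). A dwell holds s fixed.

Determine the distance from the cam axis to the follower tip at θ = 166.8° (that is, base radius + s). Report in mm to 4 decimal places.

seg 1 [0°–31.1°] uniform, h=13: full span → s += 13 → s = 13.0000
seg 2 [31.1°–132.3°] dwell: s stays 13.0000
seg 3 [132.3°–201.5°] simple-harmonic, h=-7: θ=166.8° here. β=34.5, B=69.2. -7/2·(1 − cos(π·0.4986)) = -3.4841 → s = 9.5159
radial distance = base radius + s = 49 + 9.5159 = 58.5159

58.5159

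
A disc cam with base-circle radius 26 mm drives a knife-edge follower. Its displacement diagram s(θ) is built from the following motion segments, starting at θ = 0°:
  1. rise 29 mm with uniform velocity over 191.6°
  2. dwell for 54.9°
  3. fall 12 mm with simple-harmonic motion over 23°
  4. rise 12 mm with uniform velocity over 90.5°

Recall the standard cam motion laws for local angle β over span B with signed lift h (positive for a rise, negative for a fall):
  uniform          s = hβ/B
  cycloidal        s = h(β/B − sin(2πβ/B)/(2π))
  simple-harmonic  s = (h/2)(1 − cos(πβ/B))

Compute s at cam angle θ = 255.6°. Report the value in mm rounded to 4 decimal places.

seg 1 [0°–191.6°] uniform, h=29: full span → s += 29 → s = 29.0000
seg 2 [191.6°–246.5°] dwell: s stays 29.0000
seg 3 [246.5°–269.5°] simple-harmonic, h=-12: θ=255.6° here. β=9.1, B=23. -12/2·(1 − cos(π·0.3957)) = -4.0681 → s = 24.9319

24.9319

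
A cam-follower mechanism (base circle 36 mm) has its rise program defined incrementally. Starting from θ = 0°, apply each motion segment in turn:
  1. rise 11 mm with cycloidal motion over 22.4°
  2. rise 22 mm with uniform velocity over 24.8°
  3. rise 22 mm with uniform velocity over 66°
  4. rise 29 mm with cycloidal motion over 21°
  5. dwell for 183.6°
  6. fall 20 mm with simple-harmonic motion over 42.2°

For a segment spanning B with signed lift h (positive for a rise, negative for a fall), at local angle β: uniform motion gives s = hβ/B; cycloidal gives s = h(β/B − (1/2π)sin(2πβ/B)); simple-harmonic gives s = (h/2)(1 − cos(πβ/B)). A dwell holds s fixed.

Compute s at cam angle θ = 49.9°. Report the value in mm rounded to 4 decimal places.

seg 1 [0°–22.4°] cycloidal, h=11: full span → s += 11 → s = 11.0000
seg 2 [22.4°–47.2°] uniform, h=22: full span → s += 22 → s = 33.0000
seg 3 [47.2°–113.2°] uniform, h=22: θ=49.9° here. β=2.7, B=66. 22·2.7/66 = 0.9000 → s = 33.9000

33.9000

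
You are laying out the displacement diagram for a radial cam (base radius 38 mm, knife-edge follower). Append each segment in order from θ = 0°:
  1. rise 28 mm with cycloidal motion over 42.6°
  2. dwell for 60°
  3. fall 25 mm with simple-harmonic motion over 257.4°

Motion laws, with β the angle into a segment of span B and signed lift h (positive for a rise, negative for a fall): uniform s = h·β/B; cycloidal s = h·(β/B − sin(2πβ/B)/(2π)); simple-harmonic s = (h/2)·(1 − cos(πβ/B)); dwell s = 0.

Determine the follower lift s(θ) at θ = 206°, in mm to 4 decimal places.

seg 1 [0°–42.6°] cycloidal, h=28: full span → s += 28 → s = 28.0000
seg 2 [42.6°–102.6°] dwell: s stays 28.0000
seg 3 [102.6°–360°] simple-harmonic, h=-25: θ=206° here. β=103.4, B=257.4. -25/2·(1 − cos(π·0.4017)) = -8.7012 → s = 19.2988

19.2988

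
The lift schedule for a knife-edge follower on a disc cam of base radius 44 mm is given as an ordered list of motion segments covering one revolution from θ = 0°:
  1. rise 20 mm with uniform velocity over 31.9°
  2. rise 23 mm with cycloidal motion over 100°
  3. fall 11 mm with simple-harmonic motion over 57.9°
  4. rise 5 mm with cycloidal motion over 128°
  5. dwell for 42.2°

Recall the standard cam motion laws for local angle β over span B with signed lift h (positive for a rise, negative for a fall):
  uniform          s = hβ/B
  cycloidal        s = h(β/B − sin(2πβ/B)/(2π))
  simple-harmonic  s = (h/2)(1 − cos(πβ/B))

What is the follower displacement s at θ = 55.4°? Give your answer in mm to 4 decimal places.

seg 1 [0°–31.9°] uniform, h=20: full span → s += 20 → s = 20.0000
seg 2 [31.9°–131.9°] cycloidal, h=23: θ=55.4° here. β=23.5, B=100. 23·(0.2350 − sin(2π·0.2350)/(2π)) = 1.7607 → s = 21.7607

21.7607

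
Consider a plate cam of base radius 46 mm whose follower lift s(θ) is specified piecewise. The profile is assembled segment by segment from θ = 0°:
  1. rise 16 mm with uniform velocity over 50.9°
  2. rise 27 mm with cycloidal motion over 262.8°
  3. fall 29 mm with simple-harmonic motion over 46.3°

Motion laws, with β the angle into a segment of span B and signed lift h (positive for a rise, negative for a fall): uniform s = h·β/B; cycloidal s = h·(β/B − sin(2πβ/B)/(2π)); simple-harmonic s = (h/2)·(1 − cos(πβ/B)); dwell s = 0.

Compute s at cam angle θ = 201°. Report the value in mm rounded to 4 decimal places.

seg 1 [0°–50.9°] uniform, h=16: full span → s += 16 → s = 16.0000
seg 2 [50.9°–313.7°] cycloidal, h=27: θ=201° here. β=150.1, B=262.8. 27·(0.5712 − sin(2π·0.5712)/(2π)) = 17.2791 → s = 33.2791

33.2791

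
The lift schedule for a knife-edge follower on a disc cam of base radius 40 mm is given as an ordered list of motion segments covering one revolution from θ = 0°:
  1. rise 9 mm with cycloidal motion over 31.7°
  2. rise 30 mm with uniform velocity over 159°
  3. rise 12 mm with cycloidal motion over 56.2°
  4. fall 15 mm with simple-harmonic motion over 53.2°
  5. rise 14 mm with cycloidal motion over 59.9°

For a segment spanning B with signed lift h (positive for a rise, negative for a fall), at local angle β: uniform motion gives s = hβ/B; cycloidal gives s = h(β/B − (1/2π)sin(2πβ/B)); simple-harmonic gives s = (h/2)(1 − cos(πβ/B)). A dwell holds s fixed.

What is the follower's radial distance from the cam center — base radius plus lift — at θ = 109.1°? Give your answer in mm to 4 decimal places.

seg 1 [0°–31.7°] cycloidal, h=9: full span → s += 9 → s = 9.0000
seg 2 [31.7°–190.7°] uniform, h=30: θ=109.1° here. β=77.4, B=159. 30·77.4/159 = 14.6038 → s = 23.6038
radial distance = base radius + s = 40 + 23.6038 = 63.6038

63.6038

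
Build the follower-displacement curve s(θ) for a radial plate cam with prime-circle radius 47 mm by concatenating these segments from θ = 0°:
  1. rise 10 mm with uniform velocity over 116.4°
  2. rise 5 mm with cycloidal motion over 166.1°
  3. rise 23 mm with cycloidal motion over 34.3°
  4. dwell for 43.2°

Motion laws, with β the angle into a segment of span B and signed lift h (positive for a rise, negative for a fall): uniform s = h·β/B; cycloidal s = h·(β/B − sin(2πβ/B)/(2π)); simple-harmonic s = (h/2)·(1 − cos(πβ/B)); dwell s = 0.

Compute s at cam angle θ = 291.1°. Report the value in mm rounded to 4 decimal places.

seg 1 [0°–116.4°] uniform, h=10: full span → s += 10 → s = 10.0000
seg 2 [116.4°–282.5°] cycloidal, h=5: full span → s += 5 → s = 15.0000
seg 3 [282.5°–316.8°] cycloidal, h=23: θ=291.1° here. β=8.6, B=34.3. 23·(0.2507 − sin(2π·0.2507)/(2π)) = 2.1062 → s = 17.1062

17.1062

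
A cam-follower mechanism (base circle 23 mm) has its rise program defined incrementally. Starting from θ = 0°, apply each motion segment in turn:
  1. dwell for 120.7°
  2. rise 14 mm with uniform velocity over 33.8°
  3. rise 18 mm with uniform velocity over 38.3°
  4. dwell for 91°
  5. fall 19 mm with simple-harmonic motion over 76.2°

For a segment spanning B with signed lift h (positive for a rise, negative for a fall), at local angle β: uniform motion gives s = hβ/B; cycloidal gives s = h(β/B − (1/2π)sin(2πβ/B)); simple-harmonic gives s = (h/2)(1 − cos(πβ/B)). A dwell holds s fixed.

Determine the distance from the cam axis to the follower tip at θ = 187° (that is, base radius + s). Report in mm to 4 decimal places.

seg 1 [0°–120.7°] dwell: s stays 0.0000
seg 2 [120.7°–154.5°] uniform, h=14: full span → s += 14 → s = 14.0000
seg 3 [154.5°–192.8°] uniform, h=18: θ=187° here. β=32.5, B=38.3. 18·32.5/38.3 = 15.2742 → s = 29.2742
radial distance = base radius + s = 23 + 29.2742 = 52.2742

52.2742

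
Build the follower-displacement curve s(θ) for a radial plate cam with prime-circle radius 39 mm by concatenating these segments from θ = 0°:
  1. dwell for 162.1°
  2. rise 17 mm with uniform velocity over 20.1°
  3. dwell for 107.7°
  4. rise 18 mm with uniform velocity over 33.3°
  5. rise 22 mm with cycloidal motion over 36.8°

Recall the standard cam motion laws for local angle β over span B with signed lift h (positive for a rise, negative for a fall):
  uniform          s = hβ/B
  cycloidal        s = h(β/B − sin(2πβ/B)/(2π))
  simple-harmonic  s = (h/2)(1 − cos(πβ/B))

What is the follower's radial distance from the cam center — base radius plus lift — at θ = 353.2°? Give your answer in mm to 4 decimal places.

seg 1 [0°–162.1°] dwell: s stays 0.0000
seg 2 [162.1°–182.2°] uniform, h=17: full span → s += 17 → s = 17.0000
seg 3 [182.2°–289.9°] dwell: s stays 17.0000
seg 4 [289.9°–323.2°] uniform, h=18: full span → s += 18 → s = 35.0000
seg 5 [323.2°–360°] cycloidal, h=22: θ=353.2° here. β=30, B=36.8. 22·(0.8152 − sin(2π·0.8152)/(2π)) = 21.1463 → s = 56.1463
radial distance = base radius + s = 39 + 56.1463 = 95.1463

95.1463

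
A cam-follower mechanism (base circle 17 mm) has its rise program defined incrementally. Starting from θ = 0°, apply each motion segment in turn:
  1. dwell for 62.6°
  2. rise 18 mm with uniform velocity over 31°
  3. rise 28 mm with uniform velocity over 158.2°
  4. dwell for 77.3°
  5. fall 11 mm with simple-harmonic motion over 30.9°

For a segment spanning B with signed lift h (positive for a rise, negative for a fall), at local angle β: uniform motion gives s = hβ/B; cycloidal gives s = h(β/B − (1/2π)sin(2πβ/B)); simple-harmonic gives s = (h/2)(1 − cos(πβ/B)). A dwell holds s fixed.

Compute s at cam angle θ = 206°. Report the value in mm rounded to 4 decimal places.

seg 1 [0°–62.6°] dwell: s stays 0.0000
seg 2 [62.6°–93.6°] uniform, h=18: full span → s += 18 → s = 18.0000
seg 3 [93.6°–251.8°] uniform, h=28: θ=206° here. β=112.4, B=158.2. 28·112.4/158.2 = 19.8938 → s = 37.8938

37.8938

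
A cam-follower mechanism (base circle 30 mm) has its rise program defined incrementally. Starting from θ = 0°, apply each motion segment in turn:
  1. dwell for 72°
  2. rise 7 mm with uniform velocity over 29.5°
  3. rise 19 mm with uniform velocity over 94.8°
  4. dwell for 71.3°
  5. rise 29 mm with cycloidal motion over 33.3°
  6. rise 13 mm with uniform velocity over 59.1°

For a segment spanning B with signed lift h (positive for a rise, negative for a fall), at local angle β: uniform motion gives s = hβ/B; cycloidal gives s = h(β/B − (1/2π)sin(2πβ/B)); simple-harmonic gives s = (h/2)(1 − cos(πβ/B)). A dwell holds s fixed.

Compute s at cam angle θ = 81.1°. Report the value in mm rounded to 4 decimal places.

seg 1 [0°–72°] dwell: s stays 0.0000
seg 2 [72°–101.5°] uniform, h=7: θ=81.1° here. β=9.1, B=29.5. 7·9.1/29.5 = 2.1593 → s = 2.1593

2.1593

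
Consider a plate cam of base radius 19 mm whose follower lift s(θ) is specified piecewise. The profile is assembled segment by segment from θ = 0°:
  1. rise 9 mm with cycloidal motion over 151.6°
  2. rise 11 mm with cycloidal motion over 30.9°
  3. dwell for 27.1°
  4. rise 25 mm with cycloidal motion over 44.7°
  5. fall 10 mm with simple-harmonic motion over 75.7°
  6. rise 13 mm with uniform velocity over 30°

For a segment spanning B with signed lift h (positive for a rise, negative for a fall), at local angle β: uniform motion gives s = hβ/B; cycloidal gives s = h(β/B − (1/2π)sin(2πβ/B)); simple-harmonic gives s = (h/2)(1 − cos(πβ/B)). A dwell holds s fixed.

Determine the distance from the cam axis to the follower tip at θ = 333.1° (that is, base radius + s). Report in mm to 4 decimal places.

seg 1 [0°–151.6°] cycloidal, h=9: full span → s += 9 → s = 9.0000
seg 2 [151.6°–182.5°] cycloidal, h=11: full span → s += 11 → s = 20.0000
seg 3 [182.5°–209.6°] dwell: s stays 20.0000
seg 4 [209.6°–254.3°] cycloidal, h=25: full span → s += 25 → s = 45.0000
seg 5 [254.3°–330°] simple-harmonic, h=-10: full span → s += -10 → s = 35.0000
seg 6 [330°–360°] uniform, h=13: θ=333.1° here. β=3.1, B=30. 13·3.1/30 = 1.3433 → s = 36.3433
radial distance = base radius + s = 19 + 36.3433 = 55.3433

55.3433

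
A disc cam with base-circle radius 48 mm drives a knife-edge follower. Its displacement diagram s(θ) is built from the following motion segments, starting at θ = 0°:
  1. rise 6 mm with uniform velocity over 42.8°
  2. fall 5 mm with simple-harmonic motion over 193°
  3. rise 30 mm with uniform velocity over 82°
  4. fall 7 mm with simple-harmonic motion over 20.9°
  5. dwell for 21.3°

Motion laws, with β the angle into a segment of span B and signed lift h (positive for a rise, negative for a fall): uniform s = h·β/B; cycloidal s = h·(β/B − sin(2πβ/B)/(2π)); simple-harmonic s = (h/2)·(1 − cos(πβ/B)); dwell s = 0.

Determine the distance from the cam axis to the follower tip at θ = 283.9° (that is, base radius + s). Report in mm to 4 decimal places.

seg 1 [0°–42.8°] uniform, h=6: full span → s += 6 → s = 6.0000
seg 2 [42.8°–235.8°] simple-harmonic, h=-5: full span → s += -5 → s = 1.0000
seg 3 [235.8°–317.8°] uniform, h=30: θ=283.9° here. β=48.1, B=82. 30·48.1/82 = 17.5976 → s = 18.5976
radial distance = base radius + s = 48 + 18.5976 = 66.5976

66.5976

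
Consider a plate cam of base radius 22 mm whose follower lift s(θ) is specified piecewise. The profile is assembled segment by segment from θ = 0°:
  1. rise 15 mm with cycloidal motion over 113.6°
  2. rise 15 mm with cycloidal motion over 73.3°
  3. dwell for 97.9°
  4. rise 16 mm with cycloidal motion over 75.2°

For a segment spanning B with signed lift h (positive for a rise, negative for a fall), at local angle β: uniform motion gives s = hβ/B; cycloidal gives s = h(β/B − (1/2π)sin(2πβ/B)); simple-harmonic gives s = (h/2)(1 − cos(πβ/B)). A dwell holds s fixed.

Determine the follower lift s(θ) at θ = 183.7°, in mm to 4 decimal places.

seg 1 [0°–113.6°] cycloidal, h=15: full span → s += 15 → s = 15.0000
seg 2 [113.6°–186.9°] cycloidal, h=15: θ=183.7° here. β=70.1, B=73.3. 15·(0.9563 − sin(2π·0.9563)/(2π)) = 14.9918 → s = 29.9918

29.9918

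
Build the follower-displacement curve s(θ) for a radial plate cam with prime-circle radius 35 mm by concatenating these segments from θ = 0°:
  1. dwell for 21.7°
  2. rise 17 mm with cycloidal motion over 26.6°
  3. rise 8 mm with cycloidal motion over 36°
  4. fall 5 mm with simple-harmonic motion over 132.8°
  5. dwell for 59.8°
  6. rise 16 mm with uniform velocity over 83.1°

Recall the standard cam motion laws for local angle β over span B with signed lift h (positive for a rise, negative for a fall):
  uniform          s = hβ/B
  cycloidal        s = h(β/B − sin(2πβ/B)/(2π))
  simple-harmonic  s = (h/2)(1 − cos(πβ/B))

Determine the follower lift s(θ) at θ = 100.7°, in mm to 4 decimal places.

seg 1 [0°–21.7°] dwell: s stays 0.0000
seg 2 [21.7°–48.3°] cycloidal, h=17: full span → s += 17 → s = 17.0000
seg 3 [48.3°–84.3°] cycloidal, h=8: full span → s += 8 → s = 25.0000
seg 4 [84.3°–217.1°] simple-harmonic, h=-5: θ=100.7° here. β=16.4, B=132.8. -5/2·(1 − cos(π·0.1235)) = -0.1858 → s = 24.8142

24.8142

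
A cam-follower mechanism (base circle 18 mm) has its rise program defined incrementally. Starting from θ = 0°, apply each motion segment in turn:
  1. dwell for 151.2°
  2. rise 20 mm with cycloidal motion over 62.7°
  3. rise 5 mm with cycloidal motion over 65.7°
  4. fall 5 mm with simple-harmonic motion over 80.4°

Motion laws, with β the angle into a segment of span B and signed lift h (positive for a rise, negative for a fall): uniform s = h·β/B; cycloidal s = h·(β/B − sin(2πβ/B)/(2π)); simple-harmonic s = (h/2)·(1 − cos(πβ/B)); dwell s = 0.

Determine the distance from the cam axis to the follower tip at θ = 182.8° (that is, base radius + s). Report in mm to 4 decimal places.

seg 1 [0°–151.2°] dwell: s stays 0.0000
seg 2 [151.2°–213.9°] cycloidal, h=20: θ=182.8° here. β=31.6, B=62.7. 20·(0.5040 − sin(2π·0.5040)/(2π)) = 10.1595 → s = 10.1595
radial distance = base radius + s = 18 + 10.1595 = 28.1595

28.1595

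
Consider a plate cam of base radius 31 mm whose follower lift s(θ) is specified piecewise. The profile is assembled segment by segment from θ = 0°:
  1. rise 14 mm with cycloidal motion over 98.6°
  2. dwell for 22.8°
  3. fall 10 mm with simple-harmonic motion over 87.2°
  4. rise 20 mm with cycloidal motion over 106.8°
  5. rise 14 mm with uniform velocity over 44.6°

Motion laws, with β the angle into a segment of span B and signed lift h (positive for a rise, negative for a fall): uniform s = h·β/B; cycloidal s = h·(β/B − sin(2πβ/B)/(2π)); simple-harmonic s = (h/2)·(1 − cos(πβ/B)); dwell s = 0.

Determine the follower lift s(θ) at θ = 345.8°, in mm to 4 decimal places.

seg 1 [0°–98.6°] cycloidal, h=14: full span → s += 14 → s = 14.0000
seg 2 [98.6°–121.4°] dwell: s stays 14.0000
seg 3 [121.4°–208.6°] simple-harmonic, h=-10: full span → s += -10 → s = 4.0000
seg 4 [208.6°–315.4°] cycloidal, h=20: full span → s += 20 → s = 24.0000
seg 5 [315.4°–360°] uniform, h=14: θ=345.8° here. β=30.4, B=44.6. 14·30.4/44.6 = 9.5426 → s = 33.5426

33.5426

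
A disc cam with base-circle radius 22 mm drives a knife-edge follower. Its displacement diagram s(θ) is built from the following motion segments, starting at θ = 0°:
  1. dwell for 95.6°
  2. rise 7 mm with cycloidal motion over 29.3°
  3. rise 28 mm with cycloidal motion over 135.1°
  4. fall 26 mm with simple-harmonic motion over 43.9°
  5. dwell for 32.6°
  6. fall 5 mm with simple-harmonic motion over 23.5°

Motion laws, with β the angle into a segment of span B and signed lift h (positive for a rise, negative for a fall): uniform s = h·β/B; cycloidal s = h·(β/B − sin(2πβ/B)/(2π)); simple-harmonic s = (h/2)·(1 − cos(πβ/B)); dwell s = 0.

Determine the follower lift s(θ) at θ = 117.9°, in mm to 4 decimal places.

seg 1 [0°–95.6°] dwell: s stays 0.0000
seg 2 [95.6°–124.9°] cycloidal, h=7: θ=117.9° here. β=22.3, B=29.3. 7·(0.7611 − sin(2π·0.7611)/(2π)) = 6.4390 → s = 6.4390

6.4390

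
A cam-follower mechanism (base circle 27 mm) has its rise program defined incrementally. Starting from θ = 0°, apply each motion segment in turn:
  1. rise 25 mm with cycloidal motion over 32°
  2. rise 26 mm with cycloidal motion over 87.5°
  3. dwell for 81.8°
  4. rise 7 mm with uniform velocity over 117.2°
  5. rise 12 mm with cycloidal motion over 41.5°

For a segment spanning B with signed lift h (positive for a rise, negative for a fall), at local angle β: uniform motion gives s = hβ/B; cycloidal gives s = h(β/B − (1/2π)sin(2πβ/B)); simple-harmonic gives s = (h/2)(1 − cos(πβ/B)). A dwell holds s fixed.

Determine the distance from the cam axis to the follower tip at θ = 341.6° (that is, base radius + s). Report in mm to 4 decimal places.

seg 1 [0°–32°] cycloidal, h=25: full span → s += 25 → s = 25.0000
seg 2 [32°–119.5°] cycloidal, h=26: full span → s += 26 → s = 51.0000
seg 3 [119.5°–201.3°] dwell: s stays 51.0000
seg 4 [201.3°–318.5°] uniform, h=7: full span → s += 7 → s = 58.0000
seg 5 [318.5°–360°] cycloidal, h=12: θ=341.6° here. β=23.1, B=41.5. 12·(0.5566 − sin(2π·0.5566)/(2π)) = 7.3448 → s = 65.3448
radial distance = base radius + s = 27 + 65.3448 = 92.3448

92.3448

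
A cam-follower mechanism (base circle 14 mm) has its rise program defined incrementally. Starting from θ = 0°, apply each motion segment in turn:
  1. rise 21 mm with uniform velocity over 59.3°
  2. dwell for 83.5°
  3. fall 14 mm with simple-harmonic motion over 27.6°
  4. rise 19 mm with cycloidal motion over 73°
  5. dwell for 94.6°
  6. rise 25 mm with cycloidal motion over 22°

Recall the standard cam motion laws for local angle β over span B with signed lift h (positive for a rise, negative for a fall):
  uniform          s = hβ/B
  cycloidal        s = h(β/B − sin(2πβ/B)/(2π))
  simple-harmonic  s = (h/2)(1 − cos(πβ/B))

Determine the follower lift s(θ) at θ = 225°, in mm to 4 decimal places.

seg 1 [0°–59.3°] uniform, h=21: full span → s += 21 → s = 21.0000
seg 2 [59.3°–142.8°] dwell: s stays 21.0000
seg 3 [142.8°–170.4°] simple-harmonic, h=-14: full span → s += -14 → s = 7.0000
seg 4 [170.4°–243.4°] cycloidal, h=19: θ=225° here. β=54.6, B=73. 19·(0.7479 − sin(2π·0.7479)/(2π)) = 17.2347 → s = 24.2347

24.2347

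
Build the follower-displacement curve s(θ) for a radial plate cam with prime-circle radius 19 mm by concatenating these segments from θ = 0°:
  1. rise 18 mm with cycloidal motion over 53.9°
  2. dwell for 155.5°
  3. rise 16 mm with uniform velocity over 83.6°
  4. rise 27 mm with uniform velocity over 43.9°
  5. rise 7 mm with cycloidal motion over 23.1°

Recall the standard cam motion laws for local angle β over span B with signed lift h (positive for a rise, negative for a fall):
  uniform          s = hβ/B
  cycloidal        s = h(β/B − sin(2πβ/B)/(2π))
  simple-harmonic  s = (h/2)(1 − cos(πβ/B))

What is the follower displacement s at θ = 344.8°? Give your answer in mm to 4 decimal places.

seg 1 [0°–53.9°] cycloidal, h=18: full span → s += 18 → s = 18.0000
seg 2 [53.9°–209.4°] dwell: s stays 18.0000
seg 3 [209.4°–293°] uniform, h=16: full span → s += 16 → s = 34.0000
seg 4 [293°–336.9°] uniform, h=27: full span → s += 27 → s = 61.0000
seg 5 [336.9°–360°] cycloidal, h=7: θ=344.8° here. β=7.9, B=23.1. 7·(0.3420 − sin(2π·0.3420)/(2π)) = 1.4608 → s = 62.4608

62.4608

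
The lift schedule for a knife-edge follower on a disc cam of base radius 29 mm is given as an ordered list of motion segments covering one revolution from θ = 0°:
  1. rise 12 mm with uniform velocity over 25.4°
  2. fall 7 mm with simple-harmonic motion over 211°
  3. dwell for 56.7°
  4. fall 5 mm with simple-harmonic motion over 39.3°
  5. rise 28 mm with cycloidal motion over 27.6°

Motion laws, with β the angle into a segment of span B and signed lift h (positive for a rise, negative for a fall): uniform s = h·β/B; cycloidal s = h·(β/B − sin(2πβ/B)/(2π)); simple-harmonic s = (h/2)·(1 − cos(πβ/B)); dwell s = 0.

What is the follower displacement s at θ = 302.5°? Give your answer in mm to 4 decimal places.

seg 1 [0°–25.4°] uniform, h=12: full span → s += 12 → s = 12.0000
seg 2 [25.4°–236.4°] simple-harmonic, h=-7: full span → s += -7 → s = 5.0000
seg 3 [236.4°–293.1°] dwell: s stays 5.0000
seg 4 [293.1°–332.4°] simple-harmonic, h=-5: θ=302.5° here. β=9.4, B=39.3. -5/2·(1 − cos(π·0.2392)) = -0.6732 → s = 4.3268

4.3268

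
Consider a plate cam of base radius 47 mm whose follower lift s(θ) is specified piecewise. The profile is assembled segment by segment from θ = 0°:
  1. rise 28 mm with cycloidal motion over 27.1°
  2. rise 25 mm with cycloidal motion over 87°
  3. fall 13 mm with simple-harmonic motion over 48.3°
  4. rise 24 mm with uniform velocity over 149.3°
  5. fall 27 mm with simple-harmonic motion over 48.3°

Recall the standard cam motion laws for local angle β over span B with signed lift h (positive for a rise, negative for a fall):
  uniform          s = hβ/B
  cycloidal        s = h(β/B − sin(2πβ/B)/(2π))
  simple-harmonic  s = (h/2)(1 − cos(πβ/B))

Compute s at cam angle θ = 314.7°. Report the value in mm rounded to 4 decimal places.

seg 1 [0°–27.1°] cycloidal, h=28: full span → s += 28 → s = 28.0000
seg 2 [27.1°–114.1°] cycloidal, h=25: full span → s += 25 → s = 53.0000
seg 3 [114.1°–162.4°] simple-harmonic, h=-13: full span → s += -13 → s = 40.0000
seg 4 [162.4°–311.7°] uniform, h=24: full span → s += 24 → s = 64.0000
seg 5 [311.7°–360°] simple-harmonic, h=-27: θ=314.7° here. β=3, B=48.3. -27/2·(1 − cos(π·0.0621)) = -0.2562 → s = 63.7438

63.7438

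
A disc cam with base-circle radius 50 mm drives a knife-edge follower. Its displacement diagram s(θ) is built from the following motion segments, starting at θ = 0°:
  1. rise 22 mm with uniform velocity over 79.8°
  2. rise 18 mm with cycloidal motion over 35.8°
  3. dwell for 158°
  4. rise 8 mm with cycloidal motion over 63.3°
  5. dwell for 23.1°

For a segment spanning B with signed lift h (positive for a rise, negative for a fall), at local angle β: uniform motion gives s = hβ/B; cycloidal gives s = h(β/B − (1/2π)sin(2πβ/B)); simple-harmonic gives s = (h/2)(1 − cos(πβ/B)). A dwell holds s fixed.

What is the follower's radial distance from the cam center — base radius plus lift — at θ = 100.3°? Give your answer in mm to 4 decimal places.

seg 1 [0°–79.8°] uniform, h=22: full span → s += 22 → s = 22.0000
seg 2 [79.8°–115.6°] cycloidal, h=18: θ=100.3° here. β=20.5, B=35.8. 18·(0.5726 − sin(2π·0.5726)/(2π)) = 11.5696 → s = 33.5696
radial distance = base radius + s = 50 + 33.5696 = 83.5696

83.5696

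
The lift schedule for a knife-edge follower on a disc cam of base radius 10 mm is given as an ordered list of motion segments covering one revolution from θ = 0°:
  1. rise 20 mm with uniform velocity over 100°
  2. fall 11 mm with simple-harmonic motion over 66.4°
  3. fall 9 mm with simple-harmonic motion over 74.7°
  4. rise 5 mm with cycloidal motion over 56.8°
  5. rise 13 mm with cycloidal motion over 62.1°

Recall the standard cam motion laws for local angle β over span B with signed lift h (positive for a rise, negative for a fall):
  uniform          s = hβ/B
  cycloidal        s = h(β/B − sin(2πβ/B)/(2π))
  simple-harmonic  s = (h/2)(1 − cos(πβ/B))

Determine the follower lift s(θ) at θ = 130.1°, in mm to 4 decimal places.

seg 1 [0°–100°] uniform, h=20: full span → s += 20 → s = 20.0000
seg 2 [100°–166.4°] simple-harmonic, h=-11: θ=130.1° here. β=30.1, B=66.4. -11/2·(1 − cos(π·0.4533)) = -4.6962 → s = 15.3038

15.3038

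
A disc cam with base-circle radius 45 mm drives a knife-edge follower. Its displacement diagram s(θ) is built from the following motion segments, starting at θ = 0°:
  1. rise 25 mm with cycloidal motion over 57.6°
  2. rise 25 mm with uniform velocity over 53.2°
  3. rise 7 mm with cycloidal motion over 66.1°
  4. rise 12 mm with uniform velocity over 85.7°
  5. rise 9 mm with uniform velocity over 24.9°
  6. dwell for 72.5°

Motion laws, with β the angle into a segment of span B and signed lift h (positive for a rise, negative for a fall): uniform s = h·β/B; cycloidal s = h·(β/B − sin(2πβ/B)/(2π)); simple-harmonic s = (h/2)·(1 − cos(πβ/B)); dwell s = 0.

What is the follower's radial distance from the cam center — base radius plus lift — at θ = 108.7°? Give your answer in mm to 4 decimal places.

seg 1 [0°–57.6°] cycloidal, h=25: full span → s += 25 → s = 25.0000
seg 2 [57.6°–110.8°] uniform, h=25: θ=108.7° here. β=51.1, B=53.2. 25·51.1/53.2 = 24.0132 → s = 49.0132
radial distance = base radius + s = 45 + 49.0132 = 94.0132

94.0132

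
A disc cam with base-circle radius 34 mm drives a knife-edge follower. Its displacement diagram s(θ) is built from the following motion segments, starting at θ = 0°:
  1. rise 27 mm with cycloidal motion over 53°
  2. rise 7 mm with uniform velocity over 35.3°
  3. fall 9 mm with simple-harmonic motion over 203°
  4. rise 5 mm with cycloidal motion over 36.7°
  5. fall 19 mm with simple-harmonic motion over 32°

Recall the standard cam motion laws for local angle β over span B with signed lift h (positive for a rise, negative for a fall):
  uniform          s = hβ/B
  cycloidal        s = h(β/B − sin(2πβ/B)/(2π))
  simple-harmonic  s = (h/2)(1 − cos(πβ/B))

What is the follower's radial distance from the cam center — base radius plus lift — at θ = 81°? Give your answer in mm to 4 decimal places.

seg 1 [0°–53°] cycloidal, h=27: full span → s += 27 → s = 27.0000
seg 2 [53°–88.3°] uniform, h=7: θ=81° here. β=28, B=35.3. 7·28/35.3 = 5.5524 → s = 32.5524
radial distance = base radius + s = 34 + 32.5524 = 66.5524

66.5524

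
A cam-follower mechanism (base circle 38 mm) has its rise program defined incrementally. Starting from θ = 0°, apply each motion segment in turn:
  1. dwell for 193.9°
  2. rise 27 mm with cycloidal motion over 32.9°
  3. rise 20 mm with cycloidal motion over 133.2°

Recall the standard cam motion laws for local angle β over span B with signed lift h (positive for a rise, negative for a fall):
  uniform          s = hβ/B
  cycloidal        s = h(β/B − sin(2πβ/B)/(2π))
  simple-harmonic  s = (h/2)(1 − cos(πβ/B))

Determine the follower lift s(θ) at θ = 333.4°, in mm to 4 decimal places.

seg 1 [0°–193.9°] dwell: s stays 0.0000
seg 2 [193.9°–226.8°] cycloidal, h=27: full span → s += 27 → s = 27.0000
seg 3 [226.8°–360°] cycloidal, h=20: θ=333.4° here. β=106.6, B=133.2. 20·(0.8003 − sin(2π·0.8003)/(2π)) = 19.0315 → s = 46.0315

46.0315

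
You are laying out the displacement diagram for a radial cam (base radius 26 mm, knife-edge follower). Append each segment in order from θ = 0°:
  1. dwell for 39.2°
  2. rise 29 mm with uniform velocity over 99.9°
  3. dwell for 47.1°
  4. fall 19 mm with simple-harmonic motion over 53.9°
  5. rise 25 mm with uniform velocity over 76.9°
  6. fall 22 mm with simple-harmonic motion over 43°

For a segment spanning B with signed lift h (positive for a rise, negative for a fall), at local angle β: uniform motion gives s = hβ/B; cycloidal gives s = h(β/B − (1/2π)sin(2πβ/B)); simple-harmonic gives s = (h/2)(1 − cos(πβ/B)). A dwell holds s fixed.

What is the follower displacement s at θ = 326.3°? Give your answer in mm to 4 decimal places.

seg 1 [0°–39.2°] dwell: s stays 0.0000
seg 2 [39.2°–139.1°] uniform, h=29: full span → s += 29 → s = 29.0000
seg 3 [139.1°–186.2°] dwell: s stays 29.0000
seg 4 [186.2°–240.1°] simple-harmonic, h=-19: full span → s += -19 → s = 10.0000
seg 5 [240.1°–317°] uniform, h=25: full span → s += 25 → s = 35.0000
seg 6 [317°–360°] simple-harmonic, h=-22: θ=326.3° here. β=9.3, B=43. -22/2·(1 − cos(π·0.2163)) = -2.4430 → s = 32.5570

32.5570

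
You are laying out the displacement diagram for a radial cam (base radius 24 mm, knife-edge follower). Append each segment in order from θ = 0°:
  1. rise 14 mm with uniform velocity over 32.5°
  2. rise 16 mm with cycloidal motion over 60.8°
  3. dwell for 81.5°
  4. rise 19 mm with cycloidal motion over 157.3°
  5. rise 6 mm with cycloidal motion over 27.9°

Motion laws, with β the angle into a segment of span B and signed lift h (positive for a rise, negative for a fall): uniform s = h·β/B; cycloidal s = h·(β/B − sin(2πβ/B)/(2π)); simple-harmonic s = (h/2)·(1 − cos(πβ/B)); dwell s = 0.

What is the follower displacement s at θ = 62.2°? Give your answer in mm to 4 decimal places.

seg 1 [0°–32.5°] uniform, h=14: full span → s += 14 → s = 14.0000
seg 2 [32.5°–93.3°] cycloidal, h=16: θ=62.2° here. β=29.7, B=60.8. 16·(0.4885 − sin(2π·0.4885)/(2π)) = 7.6317 → s = 21.6317

21.6317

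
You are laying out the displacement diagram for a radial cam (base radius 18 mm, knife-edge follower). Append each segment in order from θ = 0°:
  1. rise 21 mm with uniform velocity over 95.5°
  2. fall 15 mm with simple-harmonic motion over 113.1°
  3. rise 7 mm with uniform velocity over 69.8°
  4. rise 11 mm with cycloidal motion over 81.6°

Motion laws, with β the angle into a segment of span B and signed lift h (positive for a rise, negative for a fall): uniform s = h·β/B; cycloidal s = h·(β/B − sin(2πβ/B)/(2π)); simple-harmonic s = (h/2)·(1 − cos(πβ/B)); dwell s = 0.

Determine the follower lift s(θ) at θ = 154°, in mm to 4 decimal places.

seg 1 [0°–95.5°] uniform, h=21: full span → s += 21 → s = 21.0000
seg 2 [95.5°–208.6°] simple-harmonic, h=-15: θ=154° here. β=58.5, B=113.1. -15/2·(1 − cos(π·0.5172)) = -7.9060 → s = 13.0940

13.0940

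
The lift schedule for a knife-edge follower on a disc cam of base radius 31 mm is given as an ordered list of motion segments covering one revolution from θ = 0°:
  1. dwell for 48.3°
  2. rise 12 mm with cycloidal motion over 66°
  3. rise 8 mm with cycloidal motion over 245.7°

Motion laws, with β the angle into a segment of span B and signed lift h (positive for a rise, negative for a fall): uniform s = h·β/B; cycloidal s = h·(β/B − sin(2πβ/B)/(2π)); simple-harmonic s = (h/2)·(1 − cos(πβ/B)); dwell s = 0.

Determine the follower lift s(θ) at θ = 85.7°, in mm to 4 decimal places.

seg 1 [0°–48.3°] dwell: s stays 0.0000
seg 2 [48.3°–114.3°] cycloidal, h=12: θ=85.7° here. β=37.4, B=66. 12·(0.5667 − sin(2π·0.5667)/(2π)) = 7.5768 → s = 7.5768

7.5768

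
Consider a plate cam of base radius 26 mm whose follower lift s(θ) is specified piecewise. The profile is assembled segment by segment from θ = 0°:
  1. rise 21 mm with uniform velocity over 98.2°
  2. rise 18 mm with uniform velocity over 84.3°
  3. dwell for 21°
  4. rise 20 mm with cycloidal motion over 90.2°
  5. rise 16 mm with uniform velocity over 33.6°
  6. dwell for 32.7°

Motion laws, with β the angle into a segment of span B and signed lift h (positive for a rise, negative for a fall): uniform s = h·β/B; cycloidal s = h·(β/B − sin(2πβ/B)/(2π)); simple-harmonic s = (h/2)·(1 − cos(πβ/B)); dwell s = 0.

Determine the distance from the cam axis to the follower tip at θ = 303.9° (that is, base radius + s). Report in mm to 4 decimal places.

seg 1 [0°–98.2°] uniform, h=21: full span → s += 21 → s = 21.0000
seg 2 [98.2°–182.5°] uniform, h=18: full span → s += 18 → s = 39.0000
seg 3 [182.5°–203.5°] dwell: s stays 39.0000
seg 4 [203.5°–293.7°] cycloidal, h=20: full span → s += 20 → s = 59.0000
seg 5 [293.7°–327.3°] uniform, h=16: θ=303.9° here. β=10.2, B=33.6. 16·10.2/33.6 = 4.8571 → s = 63.8571
radial distance = base radius + s = 26 + 63.8571 = 89.8571

89.8571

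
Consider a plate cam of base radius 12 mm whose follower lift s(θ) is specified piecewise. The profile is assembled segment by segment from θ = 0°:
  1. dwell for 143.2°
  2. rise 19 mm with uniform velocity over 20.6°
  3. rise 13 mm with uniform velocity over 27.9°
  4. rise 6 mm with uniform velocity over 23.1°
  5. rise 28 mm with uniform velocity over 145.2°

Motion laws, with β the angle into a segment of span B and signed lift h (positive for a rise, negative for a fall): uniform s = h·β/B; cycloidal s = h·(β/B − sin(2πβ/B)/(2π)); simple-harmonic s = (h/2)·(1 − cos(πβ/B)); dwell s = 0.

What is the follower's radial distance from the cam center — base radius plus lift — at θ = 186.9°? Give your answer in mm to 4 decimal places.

seg 1 [0°–143.2°] dwell: s stays 0.0000
seg 2 [143.2°–163.8°] uniform, h=19: full span → s += 19 → s = 19.0000
seg 3 [163.8°–191.7°] uniform, h=13: θ=186.9° here. β=23.1, B=27.9. 13·23.1/27.9 = 10.7634 → s = 29.7634
radial distance = base radius + s = 12 + 29.7634 = 41.7634

41.7634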